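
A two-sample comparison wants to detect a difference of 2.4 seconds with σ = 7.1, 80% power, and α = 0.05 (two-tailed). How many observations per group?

n per group = 2(z_α/2 + z_β)²σ²/d² = 2×(1.96 + 0.84)²×7.1²/2.4² = 137.2 → n = 138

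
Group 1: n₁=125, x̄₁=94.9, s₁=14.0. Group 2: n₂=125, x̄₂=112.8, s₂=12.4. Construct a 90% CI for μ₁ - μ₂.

Difference = -17.9. SE = √(14.0²/125 + 12.4²/125) = 1.673. CI = (-20.65, -15.15)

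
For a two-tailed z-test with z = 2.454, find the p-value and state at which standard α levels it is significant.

p = 2·P(Z > |2.454|) = 2·(1 - Φ(2.454)) ≈ 0.0141. Significant at α = 0.1; Significant at α = 0.05.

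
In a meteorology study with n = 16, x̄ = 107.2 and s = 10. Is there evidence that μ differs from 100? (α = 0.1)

t = (x̄ - μ₀)/(s/√n) = (107.2 - 100)/(10/√16) = 2.88. df = 15, critical t = ±1.753. Reject H₀.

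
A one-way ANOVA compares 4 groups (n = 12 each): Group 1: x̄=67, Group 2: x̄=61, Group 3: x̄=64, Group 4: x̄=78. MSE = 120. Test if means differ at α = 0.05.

Grand mean = 67.5. SS_between = 1980.0, MS_between = 660.0. F = 5.5, F_crit ≈ 2.816. Reject H₀.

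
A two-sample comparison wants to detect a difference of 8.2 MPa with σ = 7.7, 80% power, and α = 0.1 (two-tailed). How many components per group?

n per group = 2(z_α/2 + z_β)²σ²/d² = 2×(1.645 + 0.84)²×7.7²/8.2² = 10.9 → n = 11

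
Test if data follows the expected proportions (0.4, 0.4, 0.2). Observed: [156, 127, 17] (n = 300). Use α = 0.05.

Expected: [120.0, 120.0, 60.0]. χ² = 42.025. df = 2, critical = 5.991. Reject H₀.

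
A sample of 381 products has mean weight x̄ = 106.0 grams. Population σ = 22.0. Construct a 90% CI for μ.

CI = x̄ ± z*(σ/√n) = 106.0 ± 1.645(22.0/√381) = 106.0 ± 1.85 = (104.15, 107.85)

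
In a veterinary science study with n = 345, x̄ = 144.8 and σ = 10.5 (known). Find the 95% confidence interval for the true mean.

CI = x̄ ± z*(σ/√n) = 144.8 ± 1.96(10.5/√345) = 144.8 ± 1.11 = (143.69, 145.91)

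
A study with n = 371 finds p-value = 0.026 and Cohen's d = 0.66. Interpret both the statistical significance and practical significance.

Statistically significant (p = 0.026 < 0.05). Cohen's d = 0.66 indicates a medium effect size. Both statistical and practical significance should be considered.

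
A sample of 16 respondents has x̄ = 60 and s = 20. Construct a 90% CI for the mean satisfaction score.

CI = x̄ ± t*(s/√n) = 60 ± 1.753(20/√16) = (51.23, 68.77)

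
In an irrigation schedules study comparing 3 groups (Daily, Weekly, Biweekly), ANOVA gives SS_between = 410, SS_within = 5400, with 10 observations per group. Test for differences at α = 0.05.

df_between = 2, df_within = 27. F = MS_between/MS_within = 205.0/200.0 = 1.025. F_crit ≈ 3.354. Fail to reject H₀.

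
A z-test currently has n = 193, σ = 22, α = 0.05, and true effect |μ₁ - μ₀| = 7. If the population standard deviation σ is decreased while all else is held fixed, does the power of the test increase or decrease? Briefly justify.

Power increases: a smaller σ shrinks the standard error σ/√n, moving the sampling distribution under H₁ further from the critical value.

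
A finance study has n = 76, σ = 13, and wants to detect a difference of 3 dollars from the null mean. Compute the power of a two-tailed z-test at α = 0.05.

SE = σ/√n = 13/√76 = 1.491. Non-centrality λ = d/SE = 3/1.491 = 2.012. Power ≈ Φ(λ - z_{α/2}) = Φ(2.012 - 1.96) = Φ(0.052) = 0.521.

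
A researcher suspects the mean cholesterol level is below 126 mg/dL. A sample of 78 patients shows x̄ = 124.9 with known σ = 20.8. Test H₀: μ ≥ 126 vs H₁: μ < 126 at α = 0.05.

z = -0.467. Critical value: -1.645. Fail to reject H₀.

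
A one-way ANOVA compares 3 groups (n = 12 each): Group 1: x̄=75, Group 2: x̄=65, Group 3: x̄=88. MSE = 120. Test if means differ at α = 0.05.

Grand mean = 76.0. SS_between = 3192.0, MS_between = 1596.0. F = 13.3, F_crit ≈ 3.285. Reject H₀.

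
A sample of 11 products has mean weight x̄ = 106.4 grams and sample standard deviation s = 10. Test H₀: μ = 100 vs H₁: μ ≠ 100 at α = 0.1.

t = (x̄ - μ₀)/(s/√n) = (106.4 - 100)/(10/√11) = 2.123. df = 10, critical t = ±1.812. Reject H₀.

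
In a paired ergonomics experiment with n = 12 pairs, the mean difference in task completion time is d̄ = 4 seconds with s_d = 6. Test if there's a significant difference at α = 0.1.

t = d̄/(s_d/√n) = 4/(6/√12) = 2.309. df = 11, critical t = ±1.796. Reject H₀.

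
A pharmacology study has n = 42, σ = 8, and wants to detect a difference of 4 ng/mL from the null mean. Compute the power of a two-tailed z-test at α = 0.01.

SE = σ/√n = 8/√42 = 1.234. Non-centrality λ = d/SE = 4/1.234 = 3.24. Power ≈ Φ(λ - z_{α/2}) = Φ(3.24 - 2.576) = Φ(0.664) = 0.747.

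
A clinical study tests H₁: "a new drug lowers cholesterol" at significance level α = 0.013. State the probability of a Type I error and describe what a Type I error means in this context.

P(Type I error) = α = 0.013. A Type I error is rejecting H₀ when H₀ is actually true (false positive) — here, concluding that a new drug lowers cholesterol when in fact this is not the case. Consequence: approving an ineffective drug — patients take a useless medication and may skip effective alternatives.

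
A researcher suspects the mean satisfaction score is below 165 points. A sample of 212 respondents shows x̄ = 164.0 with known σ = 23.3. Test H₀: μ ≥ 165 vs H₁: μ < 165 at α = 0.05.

z = -0.625. Critical value: -1.645. Fail to reject H₀.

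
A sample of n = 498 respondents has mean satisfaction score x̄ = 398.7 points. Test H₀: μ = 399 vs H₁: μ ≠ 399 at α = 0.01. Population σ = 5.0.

z = (x̄ - μ₀)/(σ/√n) = (398.7 - 399)/(5.0/√498) = -1.339. Critical value: ±2.576. Since |-1.339| ≤ 2.576, Fail to reject H₀.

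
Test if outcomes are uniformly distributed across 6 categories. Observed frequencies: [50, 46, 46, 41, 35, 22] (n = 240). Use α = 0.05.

Expected = 40 each. χ² = Σ(O-E)²/E = 13.05. df = 5, critical value = 11.07. Reject H₀.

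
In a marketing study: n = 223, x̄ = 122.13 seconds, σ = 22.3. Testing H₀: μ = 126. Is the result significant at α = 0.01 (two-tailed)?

z = (122.13 - 126)/(22.3/√223) = -2.592. Since |z| > 2.576, significant at α = 0.01.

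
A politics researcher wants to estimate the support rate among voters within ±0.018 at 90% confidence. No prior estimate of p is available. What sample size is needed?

Conservative approach: use p = 0.5 (maximizes p(1-p) = 0.25). n = z²(0.25)/E² = 1.645²×0.25/0.018² = 2088.0 → n = 2088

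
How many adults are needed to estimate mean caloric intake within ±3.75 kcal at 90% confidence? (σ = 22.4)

n = (z*σ/E)² = (1.645×22.4/3.75)² = 96.6 → n = 97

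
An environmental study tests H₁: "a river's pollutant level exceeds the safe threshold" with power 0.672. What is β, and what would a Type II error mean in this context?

β = 1 - power = 1 - 0.672 = 0.328. A Type II error is failing to reject H₀ when H₀ is false (false negative) — here, failing to conclude that a river's pollutant level exceeds the safe threshold when in fact it is true. Consequence: allowing unsafe pollution to continue.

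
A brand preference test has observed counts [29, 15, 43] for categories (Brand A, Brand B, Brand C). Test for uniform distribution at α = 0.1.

Expected = 29 each. χ² = Σ(O-E)²/E = 13.517. df = 2, critical value = 4.605. Reject H₀.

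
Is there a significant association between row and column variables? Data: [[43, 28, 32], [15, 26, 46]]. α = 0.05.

χ² = 14.862. df = 2, critical = 5.991. Reject H₀. Variables are dependent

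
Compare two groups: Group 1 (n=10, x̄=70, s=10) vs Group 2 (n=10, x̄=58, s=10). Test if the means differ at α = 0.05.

Pooled sp = 10.0. t = 2.683, df = 18. Critical t = ±2.101. Reject H₀.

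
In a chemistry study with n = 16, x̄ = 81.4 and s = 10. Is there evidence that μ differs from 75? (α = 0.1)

t = (x̄ - μ₀)/(s/√n) = (81.4 - 75)/(10/√16) = 2.56. df = 15, critical t = ±1.753. Reject H₀.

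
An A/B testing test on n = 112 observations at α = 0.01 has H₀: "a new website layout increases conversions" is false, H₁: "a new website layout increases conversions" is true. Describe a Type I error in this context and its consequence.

Type I error: rejecting H₀ when it is true — concluding that a new website layout increases conversions when in fact it is not. Consequence: rolling out a layout that doesn't actually help — wasted engineering effort.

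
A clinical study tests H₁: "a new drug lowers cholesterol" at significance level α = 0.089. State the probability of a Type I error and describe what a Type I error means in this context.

P(Type I error) = α = 0.089. A Type I error is rejecting H₀ when H₀ is actually true (false positive) — here, concluding that a new drug lowers cholesterol when in fact this is not the case. Consequence: approving an ineffective drug — patients take a useless medication and may skip effective alternatives.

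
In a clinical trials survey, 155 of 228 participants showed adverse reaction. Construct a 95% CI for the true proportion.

p̂ = 0.68. CI = p̂ ± z*√(p̂(1-p̂)/n) = (0.619, 0.74)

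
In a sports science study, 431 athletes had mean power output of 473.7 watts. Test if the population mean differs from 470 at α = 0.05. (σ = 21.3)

z = (x̄ - μ₀)/(σ/√n) = (473.7 - 470)/(21.3/√431) = 3.606. Critical value: ±1.96. Since |3.606| > 1.96, Reject H₀.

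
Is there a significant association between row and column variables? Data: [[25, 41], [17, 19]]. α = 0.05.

χ² = 0.84. df = 1, critical = 3.841. Fail to reject H₀. No evidence of dependence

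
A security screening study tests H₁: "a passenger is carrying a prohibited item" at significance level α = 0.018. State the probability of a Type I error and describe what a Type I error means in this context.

P(Type I error) = α = 0.018. A Type I error is rejecting H₀ when H₀ is actually true (false positive) — here, concluding that a passenger is carrying a prohibited item when in fact this is not the case. Consequence: detaining an innocent passenger — delay and inconvenience.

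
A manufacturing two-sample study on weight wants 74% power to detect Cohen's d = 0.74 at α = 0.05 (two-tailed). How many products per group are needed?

z_{α/2} = 1.96, z_β = Φ⁻¹(0.74) = 0.643. For medium effect (d = 0.74): n per group = 2(z_{α/2} + z_β)²/d² = 2(1.96 + 0.643)²/0.74² = 24.7 → 25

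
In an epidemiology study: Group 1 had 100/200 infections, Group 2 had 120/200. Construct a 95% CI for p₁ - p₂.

p̂₁ = 0.5, p̂₂ = 0.6. Difference = -0.1. CI = (-0.197, -0.003)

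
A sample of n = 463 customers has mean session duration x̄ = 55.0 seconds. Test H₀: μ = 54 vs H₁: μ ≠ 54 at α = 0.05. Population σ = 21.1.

z = (x̄ - μ₀)/(σ/√n) = (55.0 - 54)/(21.1/√463) = 1.02. Critical value: ±1.96. Since |1.02| ≤ 1.96, Fail to reject H₀.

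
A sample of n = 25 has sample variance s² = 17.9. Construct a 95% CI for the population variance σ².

df = 24. χ²_{0.025} = 39.364, χ²_{0.975} = 12.401. CI for σ² = ((n-1)s²/χ²_{α/2}, (n-1)s²/χ²_{1-α/2}) = (24·17.9/39.364, 24·17.9/12.401) = (10.91, 34.64)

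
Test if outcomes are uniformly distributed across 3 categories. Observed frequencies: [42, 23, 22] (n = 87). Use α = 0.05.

Expected = 29 each. χ² = Σ(O-E)²/E = 8.759. df = 2, critical value = 5.991. Reject H₀.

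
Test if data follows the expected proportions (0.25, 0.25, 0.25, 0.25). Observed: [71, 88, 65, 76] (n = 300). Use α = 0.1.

Expected: [75.0, 75.0, 75.0, 75.0]. χ² = 3.813. df = 3, critical = 6.251. Fail to reject H₀.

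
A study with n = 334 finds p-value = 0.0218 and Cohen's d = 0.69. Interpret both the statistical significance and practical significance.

Statistically significant (p = 0.0218 < 0.05). Cohen's d = 0.69 indicates a medium effect size. Both statistical and practical significance should be considered.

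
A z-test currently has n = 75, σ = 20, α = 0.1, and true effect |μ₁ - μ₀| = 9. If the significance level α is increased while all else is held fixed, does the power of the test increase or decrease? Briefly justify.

Power increases: a larger α lowers the critical value, so more of the H₁ sampling distribution falls in the rejection region.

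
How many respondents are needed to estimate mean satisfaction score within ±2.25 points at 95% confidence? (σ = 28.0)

n = (z*σ/E)² = (1.96×28.0/2.25)² = 594.9 → n = 595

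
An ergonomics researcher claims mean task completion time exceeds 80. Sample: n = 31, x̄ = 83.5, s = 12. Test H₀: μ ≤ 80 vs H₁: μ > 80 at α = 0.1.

t = (83.5 - 80)/(12/√31) = 1.624, df = 30. Critical t = 1.31. Reject H₀.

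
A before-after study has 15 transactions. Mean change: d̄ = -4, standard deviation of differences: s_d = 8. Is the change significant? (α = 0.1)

t = d̄/(s_d/√n) = -4/(8/√15) = -1.936. df = 14, critical t = ±1.761. Reject H₀.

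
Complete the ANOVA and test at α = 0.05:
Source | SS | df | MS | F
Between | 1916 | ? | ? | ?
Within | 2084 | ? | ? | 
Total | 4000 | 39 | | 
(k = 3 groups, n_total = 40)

df_between = 2, df_within = 37. MS_between = 958.0, MS_within = 56.32. F = 17.009, F_crit ≈ 3.252. Reject H₀.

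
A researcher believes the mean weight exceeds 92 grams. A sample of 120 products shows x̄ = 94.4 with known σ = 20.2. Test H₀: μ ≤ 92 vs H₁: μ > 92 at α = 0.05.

z = 1.302. Critical value: 1.645. Fail to reject H₀.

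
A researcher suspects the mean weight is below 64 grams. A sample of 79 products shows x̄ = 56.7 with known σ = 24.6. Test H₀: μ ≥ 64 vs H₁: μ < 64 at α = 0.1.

z = -2.638. Critical value: -1.28. Reject H₀.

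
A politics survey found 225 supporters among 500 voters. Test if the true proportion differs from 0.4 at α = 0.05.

p̂ = 0.45, p₀ = 0.4. z = (p̂ - p₀)/√(p₀(1-p₀)/n) = 2.282. Critical: ±1.96. Reject H₀.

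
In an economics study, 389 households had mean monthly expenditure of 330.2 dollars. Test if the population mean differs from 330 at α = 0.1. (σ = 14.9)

z = (x̄ - μ₀)/(σ/√n) = (330.2 - 330)/(14.9/√389) = 0.265. Critical value: ±1.645. Since |0.265| ≤ 1.645, Fail to reject H₀.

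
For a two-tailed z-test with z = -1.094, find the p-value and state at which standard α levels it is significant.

p = 2·P(Z > |-1.094|) = 2·(1 - Φ(1.094)) ≈ 0.274. Not significant at any standard level.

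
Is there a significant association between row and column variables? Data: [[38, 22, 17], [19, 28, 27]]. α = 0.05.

χ² = 9.27. df = 2, critical = 5.991. Reject H₀. Variables are dependent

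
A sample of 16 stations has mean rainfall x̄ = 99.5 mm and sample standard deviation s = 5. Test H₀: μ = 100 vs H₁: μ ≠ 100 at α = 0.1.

t = (x̄ - μ₀)/(s/√n) = (99.5 - 100)/(5/√16) = -0.4. df = 15, critical t = ±1.753. Fail to reject H₀.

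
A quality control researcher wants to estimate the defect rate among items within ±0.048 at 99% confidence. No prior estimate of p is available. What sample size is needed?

Conservative approach: use p = 0.5 (maximizes p(1-p) = 0.25). n = z²(0.25)/E² = 2.576²×0.25/0.048² = 720.03 → n = 721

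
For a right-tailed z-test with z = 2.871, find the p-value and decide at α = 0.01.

p = P(Z > 2.871) = 1 - Φ(2.871) ≈ 0.002. Since p < 0.01, reject H₀ (significant) at α = 0.01.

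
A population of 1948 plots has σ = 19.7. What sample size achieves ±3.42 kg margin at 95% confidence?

Without FPC: n₀ = (1.96×19.7/3.42)² = 127.465. With FPC: n = n₀N/(n₀+N-1) = 119.7 → n = 120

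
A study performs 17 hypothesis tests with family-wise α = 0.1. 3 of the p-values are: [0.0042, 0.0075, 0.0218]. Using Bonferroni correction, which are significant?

Bonferroni α = 0.1/17 = 0.00588. Significant p-values: [0.0042]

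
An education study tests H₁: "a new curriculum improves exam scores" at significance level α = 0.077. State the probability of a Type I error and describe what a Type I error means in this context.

P(Type I error) = α = 0.077. A Type I error is rejecting H₀ when H₀ is actually true (false positive) — here, concluding that a new curriculum improves exam scores when in fact this is not the case. Consequence: adopting a curriculum that gives no real benefit — disruption for nothing.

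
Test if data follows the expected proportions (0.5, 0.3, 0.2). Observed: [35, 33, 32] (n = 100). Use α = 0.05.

Expected: [50.0, 30.0, 20.0]. χ² = 12.0. df = 2, critical = 5.991. Reject H₀.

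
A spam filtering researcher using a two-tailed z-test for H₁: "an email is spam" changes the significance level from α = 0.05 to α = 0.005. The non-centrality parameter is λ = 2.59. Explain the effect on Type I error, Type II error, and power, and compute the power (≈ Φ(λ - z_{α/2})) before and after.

Decreasing α from 0.05 to 0.005:
• Type I error rate decreases (α is the Type I rate by definition).
• Critical value moves from z_{α/2} = 1.96 to 2.807, so power = Φ(λ - z_{α/2}) goes from Φ(2.59 - 1.96) = 0.736 to Φ(2.59 - 2.807) = 0.414.
• Type II error rate β = 1 - power therefore increases (0.264 → 0.586).
Appropriate when false positives are costly — here, a legitimate email is sent to the spam folder and the user misses it.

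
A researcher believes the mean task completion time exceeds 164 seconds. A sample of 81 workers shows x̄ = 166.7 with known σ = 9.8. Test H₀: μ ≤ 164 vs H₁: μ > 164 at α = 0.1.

z = 2.48. Critical value: 1.28. Reject H₀.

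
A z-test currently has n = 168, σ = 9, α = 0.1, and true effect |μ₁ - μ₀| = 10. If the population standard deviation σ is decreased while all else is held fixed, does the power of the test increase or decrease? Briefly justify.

Power increases: a smaller σ shrinks the standard error σ/√n, moving the sampling distribution under H₁ further from the critical value.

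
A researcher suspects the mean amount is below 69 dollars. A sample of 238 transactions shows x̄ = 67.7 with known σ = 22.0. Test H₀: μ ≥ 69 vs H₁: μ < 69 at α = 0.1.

z = -0.912. Critical value: -1.28. Fail to reject H₀.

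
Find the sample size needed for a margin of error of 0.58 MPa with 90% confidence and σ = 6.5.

n = (z*σ/E)² = (1.645×6.5/0.58)² = 339.9 → n = 340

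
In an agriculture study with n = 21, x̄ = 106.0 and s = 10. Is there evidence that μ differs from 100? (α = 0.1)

t = (x̄ - μ₀)/(s/√n) = (106.0 - 100)/(10/√21) = 2.75. df = 20, critical t = ±1.725. Reject H₀.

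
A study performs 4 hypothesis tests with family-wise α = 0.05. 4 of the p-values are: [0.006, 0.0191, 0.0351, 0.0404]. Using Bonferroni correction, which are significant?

Bonferroni α = 0.05/4 = 0.0125. Significant p-values: [0.006]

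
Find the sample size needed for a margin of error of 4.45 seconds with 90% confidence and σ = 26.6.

n = (z*σ/E)² = (1.645×26.6/4.45)² = 96.7 → n = 97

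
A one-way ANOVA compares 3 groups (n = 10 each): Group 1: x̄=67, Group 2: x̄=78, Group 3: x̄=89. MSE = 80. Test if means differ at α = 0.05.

Grand mean = 78.0. SS_between = 2420.0, MS_between = 1210.0. F = 15.125, F_crit ≈ 3.354. Reject H₀.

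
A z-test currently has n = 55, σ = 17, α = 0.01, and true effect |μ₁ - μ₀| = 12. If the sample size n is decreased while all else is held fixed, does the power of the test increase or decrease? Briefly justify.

Power decreases: a smaller n inflates the standard error σ/√n, pulling the sampling distribution under H₁ back toward the critical value.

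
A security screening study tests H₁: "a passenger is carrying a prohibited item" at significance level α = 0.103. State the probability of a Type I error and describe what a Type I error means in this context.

P(Type I error) = α = 0.103. A Type I error is rejecting H₀ when H₀ is actually true (false positive) — here, concluding that a passenger is carrying a prohibited item when in fact this is not the case. Consequence: detaining an innocent passenger — delay and inconvenience.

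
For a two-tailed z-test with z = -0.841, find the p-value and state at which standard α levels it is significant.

p = 2·P(Z > |-0.841|) = 2·(1 - Φ(0.841)) ≈ 0.4003. Not significant at any standard level.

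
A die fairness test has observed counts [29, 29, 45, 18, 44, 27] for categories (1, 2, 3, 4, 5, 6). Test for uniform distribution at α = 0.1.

Expected = 32 each. χ² = Σ(O-E)²/E = 17.25. df = 5, critical value = 9.236. Reject H₀.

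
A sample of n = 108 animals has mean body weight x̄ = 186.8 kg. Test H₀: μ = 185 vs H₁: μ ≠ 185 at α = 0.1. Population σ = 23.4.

z = (x̄ - μ₀)/(σ/√n) = (186.8 - 185)/(23.4/√108) = 0.799. Critical value: ±1.645. Since |0.799| ≤ 1.645, Fail to reject H₀.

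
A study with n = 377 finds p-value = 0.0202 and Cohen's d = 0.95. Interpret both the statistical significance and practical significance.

Statistically significant (p = 0.0202 < 0.05). Cohen's d = 0.95 indicates a large effect size. Both statistical and practical significance should be considered.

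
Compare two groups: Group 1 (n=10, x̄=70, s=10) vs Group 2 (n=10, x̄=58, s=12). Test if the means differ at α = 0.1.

Pooled sp = 11.05. t = 2.429, df = 18. Critical t = ±1.734. Reject H₀.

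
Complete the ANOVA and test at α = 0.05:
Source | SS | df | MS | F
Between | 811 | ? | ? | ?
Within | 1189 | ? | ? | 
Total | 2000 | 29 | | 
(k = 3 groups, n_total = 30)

df_between = 2, df_within = 27. MS_between = 405.5, MS_within = 44.04. F = 9.208, F_crit ≈ 3.354. Reject H₀.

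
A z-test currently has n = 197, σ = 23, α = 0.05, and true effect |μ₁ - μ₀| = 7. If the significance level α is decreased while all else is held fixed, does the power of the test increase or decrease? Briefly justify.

Power decreases: a smaller α raises the critical value, so less of the H₁ sampling distribution falls in the rejection region.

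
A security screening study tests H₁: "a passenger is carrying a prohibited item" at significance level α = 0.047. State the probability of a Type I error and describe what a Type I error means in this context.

P(Type I error) = α = 0.047. A Type I error is rejecting H₀ when H₀ is actually true (false positive) — here, concluding that a passenger is carrying a prohibited item when in fact this is not the case. Consequence: detaining an innocent passenger — delay and inconvenience.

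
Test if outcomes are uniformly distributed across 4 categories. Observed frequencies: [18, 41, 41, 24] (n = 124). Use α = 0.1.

Expected = 31 each. χ² = Σ(O-E)²/E = 13.484. df = 3, critical value = 6.251. Reject H₀.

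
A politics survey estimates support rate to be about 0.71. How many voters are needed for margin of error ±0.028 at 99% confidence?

n = z²p(1-p)/E² = 2.576²×0.71×0.29/0.028² = 1742.7 → n = 1743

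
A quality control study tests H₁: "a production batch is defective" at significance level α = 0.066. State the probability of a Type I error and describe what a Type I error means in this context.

P(Type I error) = α = 0.066. A Type I error is rejecting H₀ when H₀ is actually true (false positive) — here, concluding that a production batch is defective when in fact this is not the case. Consequence: scrapping a good batch — wasted material and cost for no reason.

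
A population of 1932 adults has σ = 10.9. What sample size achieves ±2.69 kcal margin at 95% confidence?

Without FPC: n₀ = (1.96×10.9/2.69)² = 63.075. With FPC: n = n₀N/(n₀+N-1) = 61.1 → n = 62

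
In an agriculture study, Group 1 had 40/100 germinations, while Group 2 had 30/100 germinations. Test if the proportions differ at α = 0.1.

p̂₁ = 0.4, p̂₂ = 0.3, pooled p̂ = 0.35. z = 1.482. Critical: ±1.645. Fail to reject H₀.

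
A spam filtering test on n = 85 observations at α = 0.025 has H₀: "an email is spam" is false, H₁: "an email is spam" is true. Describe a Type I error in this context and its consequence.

Type I error: rejecting H₀ when it is true — concluding that an email is spam when in fact it is not. Consequence: a legitimate email is sent to the spam folder and the user misses it.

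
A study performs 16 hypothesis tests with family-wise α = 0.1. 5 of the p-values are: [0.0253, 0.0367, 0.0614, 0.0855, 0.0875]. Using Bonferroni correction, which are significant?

Bonferroni α = 0.1/16 = 0.00625. None of the given p-values are significant.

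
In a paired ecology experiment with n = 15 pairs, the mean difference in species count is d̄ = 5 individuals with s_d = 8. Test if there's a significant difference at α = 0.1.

t = d̄/(s_d/√n) = 5/(8/√15) = 2.421. df = 14, critical t = ±1.761. Reject H₀.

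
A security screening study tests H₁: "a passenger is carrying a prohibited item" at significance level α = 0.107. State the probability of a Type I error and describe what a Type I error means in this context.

P(Type I error) = α = 0.107. A Type I error is rejecting H₀ when H₀ is actually true (false positive) — here, concluding that a passenger is carrying a prohibited item when in fact this is not the case. Consequence: detaining an innocent passenger — delay and inconvenience.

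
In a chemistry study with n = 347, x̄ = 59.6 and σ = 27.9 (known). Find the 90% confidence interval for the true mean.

CI = x̄ ± z*(σ/√n) = 59.6 ± 1.645(27.9/√347) = 59.6 ± 2.46 = (57.14, 62.06)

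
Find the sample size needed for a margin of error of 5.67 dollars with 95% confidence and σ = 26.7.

n = (z*σ/E)² = (1.96×26.7/5.67)² = 85.2 → n = 86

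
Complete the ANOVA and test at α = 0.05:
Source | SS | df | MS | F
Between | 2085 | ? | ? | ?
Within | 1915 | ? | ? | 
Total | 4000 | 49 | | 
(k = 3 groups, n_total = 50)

df_between = 2, df_within = 47. MS_between = 1042.5, MS_within = 40.74. F = 25.586, F_crit ≈ 3.195. Reject H₀.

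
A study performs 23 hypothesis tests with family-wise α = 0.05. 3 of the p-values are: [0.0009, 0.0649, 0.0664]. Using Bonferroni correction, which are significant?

Bonferroni α = 0.05/23 = 0.00217. Significant p-values: [0.0009]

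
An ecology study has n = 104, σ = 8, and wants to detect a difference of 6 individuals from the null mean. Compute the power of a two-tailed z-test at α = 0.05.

SE = σ/√n = 8/√104 = 0.784. Non-centrality λ = d/SE = 6/0.784 = 7.649. Power ≈ Φ(λ - z_{α/2}) = Φ(7.649 - 1.96) = Φ(5.689) = 1.0.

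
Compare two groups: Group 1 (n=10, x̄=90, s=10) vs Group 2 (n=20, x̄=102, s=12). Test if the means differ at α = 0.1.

Pooled sp = 11.4. t = -2.719, df = 28. Critical t = ±1.701. Reject H₀.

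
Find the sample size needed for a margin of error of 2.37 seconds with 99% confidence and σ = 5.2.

n = (z*σ/E)² = (2.576×5.2/2.37)² = 31.9 → n = 32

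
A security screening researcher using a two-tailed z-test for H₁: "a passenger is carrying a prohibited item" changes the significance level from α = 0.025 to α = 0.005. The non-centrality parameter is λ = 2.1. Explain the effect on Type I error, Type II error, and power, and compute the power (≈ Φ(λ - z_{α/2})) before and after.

Decreasing α from 0.025 to 0.005:
• Type I error rate decreases (α is the Type I rate by definition).
• Critical value moves from z_{α/2} = 2.241 to 2.807, so power = Φ(λ - z_{α/2}) goes from Φ(2.1 - 2.241) = 0.444 to Φ(2.1 - 2.807) = 0.24.
• Type II error rate β = 1 - power therefore increases (0.556 → 0.76).
Appropriate when false positives are costly — here, detaining an innocent passenger — delay and inconvenience.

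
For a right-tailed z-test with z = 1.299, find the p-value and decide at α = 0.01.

p = P(Z > 1.299) = 1 - Φ(1.299) ≈ 0.097. Since p ≥ 0.01, fail to reject H₀ (not significant) at α = 0.01.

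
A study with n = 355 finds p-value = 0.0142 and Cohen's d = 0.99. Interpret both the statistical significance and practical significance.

Statistically significant (p = 0.0142 < 0.05). Cohen's d = 0.99 indicates a large effect size. Both statistical and practical significance should be considered.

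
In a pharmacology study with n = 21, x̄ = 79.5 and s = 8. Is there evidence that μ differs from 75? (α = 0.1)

t = (x̄ - μ₀)/(s/√n) = (79.5 - 75)/(8/√21) = 2.578. df = 20, critical t = ±1.725. Reject H₀.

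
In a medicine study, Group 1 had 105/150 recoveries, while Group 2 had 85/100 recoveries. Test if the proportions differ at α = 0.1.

p̂₁ = 0.7, p̂₂ = 0.85, pooled p̂ = 0.76. z = -2.721. Critical: ±1.645. Reject H₀.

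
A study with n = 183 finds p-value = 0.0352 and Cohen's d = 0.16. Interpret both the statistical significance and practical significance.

Statistically significant (p = 0.0352 < 0.05). Cohen's d = 0.16 indicates a very small effect size. Both statistical and practical significance should be considered.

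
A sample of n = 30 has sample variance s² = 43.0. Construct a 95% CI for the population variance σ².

df = 29. χ²_{0.025} = 45.722, χ²_{0.975} = 16.047. CI for σ² = ((n-1)s²/χ²_{α/2}, (n-1)s²/χ²_{1-α/2}) = (29·43.0/45.722, 29·43.0/16.047) = (27.27, 77.71)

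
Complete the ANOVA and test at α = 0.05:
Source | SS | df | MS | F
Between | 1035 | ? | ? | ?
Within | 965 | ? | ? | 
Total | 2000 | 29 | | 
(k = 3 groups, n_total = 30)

df_between = 2, df_within = 27. MS_between = 517.5, MS_within = 35.74. F = 14.479, F_crit ≈ 3.354. Reject H₀.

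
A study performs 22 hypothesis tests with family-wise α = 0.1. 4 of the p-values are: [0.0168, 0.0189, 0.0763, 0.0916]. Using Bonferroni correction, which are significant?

Bonferroni α = 0.1/22 = 0.00455. None of the given p-values are significant.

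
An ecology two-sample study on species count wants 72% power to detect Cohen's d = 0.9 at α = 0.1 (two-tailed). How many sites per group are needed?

z_{α/2} = 1.645, z_β = Φ⁻¹(0.72) = 0.583. For large effect (d = 0.9): n per group = 2(z_{α/2} + z_β)²/d² = 2(1.645 + 0.583)²/0.9² = 12.3 → 13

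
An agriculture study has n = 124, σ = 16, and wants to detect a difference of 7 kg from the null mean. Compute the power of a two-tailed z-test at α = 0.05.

SE = σ/√n = 16/√124 = 1.437. Non-centrality λ = d/SE = 7/1.437 = 4.872. Power ≈ Φ(λ - z_{α/2}) = Φ(4.872 - 1.96) = Φ(2.912) = 0.998.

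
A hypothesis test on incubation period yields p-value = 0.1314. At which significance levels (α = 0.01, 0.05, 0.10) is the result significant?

p = 0.1314. Not significant at any of the given levels.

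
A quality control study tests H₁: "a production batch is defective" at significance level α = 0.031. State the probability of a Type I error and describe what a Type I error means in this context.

P(Type I error) = α = 0.031. A Type I error is rejecting H₀ when H₀ is actually true (false positive) — here, concluding that a production batch is defective when in fact this is not the case. Consequence: scrapping a good batch — wasted material and cost for no reason.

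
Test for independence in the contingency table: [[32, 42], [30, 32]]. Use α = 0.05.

χ² = 0.36. df = 1, critical = 3.841. Fail to reject H₀. No evidence of dependence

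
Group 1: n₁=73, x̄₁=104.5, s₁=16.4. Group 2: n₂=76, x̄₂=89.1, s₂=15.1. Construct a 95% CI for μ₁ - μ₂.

Difference = 15.4. SE = √(16.4²/73 + 15.1²/76) = 2.585. CI = (10.33, 20.47)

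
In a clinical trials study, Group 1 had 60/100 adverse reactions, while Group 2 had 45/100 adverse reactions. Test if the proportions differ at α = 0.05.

p̂₁ = 0.6, p̂₂ = 0.45, pooled p̂ = 0.525. z = 2.124. Critical: ±1.96. Reject H₀.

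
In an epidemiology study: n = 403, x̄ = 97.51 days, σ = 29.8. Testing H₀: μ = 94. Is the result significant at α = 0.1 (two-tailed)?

z = (97.51 - 94)/(29.8/√403) = 2.365. Since |z| > 1.645, significant at α = 0.1.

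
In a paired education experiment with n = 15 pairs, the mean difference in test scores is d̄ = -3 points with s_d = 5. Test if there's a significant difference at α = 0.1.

t = d̄/(s_d/√n) = -3/(5/√15) = -2.324. df = 14, critical t = ±1.761. Reject H₀.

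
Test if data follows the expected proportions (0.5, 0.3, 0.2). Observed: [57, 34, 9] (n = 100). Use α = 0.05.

Expected: [50.0, 30.0, 20.0]. χ² = 7.563. df = 2, critical = 5.991. Reject H₀.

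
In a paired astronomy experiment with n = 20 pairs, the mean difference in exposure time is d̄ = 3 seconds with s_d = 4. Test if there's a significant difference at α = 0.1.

t = d̄/(s_d/√n) = 3/(4/√20) = 3.354. df = 19, critical t = ±1.729. Reject H₀.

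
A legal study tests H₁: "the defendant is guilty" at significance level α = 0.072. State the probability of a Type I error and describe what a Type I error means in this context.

P(Type I error) = α = 0.072. A Type I error is rejecting H₀ when H₀ is actually true (false positive) — here, concluding that the defendant is guilty when in fact this is not the case. Consequence: convicting an innocent person.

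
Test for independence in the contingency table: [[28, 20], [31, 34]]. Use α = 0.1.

χ² = 1.253. df = 1, critical = 2.706. Fail to reject H₀. No evidence of dependence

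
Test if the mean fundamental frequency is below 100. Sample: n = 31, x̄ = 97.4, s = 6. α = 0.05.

t = (97.4 - 100)/(6/√31) = -2.413, df = 30. Critical t = -1.697. Reject H₀.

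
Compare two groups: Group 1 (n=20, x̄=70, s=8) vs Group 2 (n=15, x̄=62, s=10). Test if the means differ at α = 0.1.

Pooled sp = 8.9. t = 2.631, df = 33. Critical t = ±1.692. Reject H₀.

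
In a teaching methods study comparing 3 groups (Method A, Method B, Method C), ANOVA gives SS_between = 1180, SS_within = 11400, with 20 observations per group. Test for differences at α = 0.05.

df_between = 2, df_within = 57. F = MS_between/MS_within = 590.0/200.0 = 2.95. F_crit ≈ 3.159. Fail to reject H₀.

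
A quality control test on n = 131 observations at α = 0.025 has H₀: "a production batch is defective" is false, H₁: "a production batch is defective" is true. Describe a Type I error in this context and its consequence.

Type I error: rejecting H₀ when it is true — concluding that a production batch is defective when in fact it is not. Consequence: scrapping a good batch — wasted material and cost for no reason.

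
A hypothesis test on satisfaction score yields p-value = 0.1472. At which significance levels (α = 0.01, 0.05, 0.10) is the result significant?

p = 0.1472. Not significant at any of the given levels.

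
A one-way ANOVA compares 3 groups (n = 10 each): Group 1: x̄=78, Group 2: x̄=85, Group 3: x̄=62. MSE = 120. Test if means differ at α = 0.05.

Grand mean = 75.0. SS_between = 2780.0, MS_between = 1390.0. F = 11.583, F_crit ≈ 3.354. Reject H₀.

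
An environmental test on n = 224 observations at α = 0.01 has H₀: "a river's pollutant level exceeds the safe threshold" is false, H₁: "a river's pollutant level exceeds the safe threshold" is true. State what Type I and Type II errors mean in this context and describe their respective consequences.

Type I (false positive): concluding that a river's pollutant level exceeds the safe threshold when it is not — shutting down a compliant factory unnecessarily. Type II (false negative): failing to conclude that a river's pollutant level exceeds the safe threshold when it is — allowing unsafe pollution to continue. Which is costlier depends on domain priorities and is a judgement call rather than a statistical fact.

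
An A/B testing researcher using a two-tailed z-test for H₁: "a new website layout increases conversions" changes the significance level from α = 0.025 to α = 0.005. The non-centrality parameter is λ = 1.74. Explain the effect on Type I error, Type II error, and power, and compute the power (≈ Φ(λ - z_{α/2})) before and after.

Decreasing α from 0.025 to 0.005:
• Type I error rate decreases (α is the Type I rate by definition).
• Critical value moves from z_{α/2} = 2.241 to 2.807, so power = Φ(λ - z_{α/2}) goes from Φ(1.74 - 2.241) = 0.308 to Φ(1.74 - 2.807) = 0.143.
• Type II error rate β = 1 - power therefore increases (0.692 → 0.857).
Appropriate when false positives are costly — here, rolling out a layout that doesn't actually help — wasted engineering effort.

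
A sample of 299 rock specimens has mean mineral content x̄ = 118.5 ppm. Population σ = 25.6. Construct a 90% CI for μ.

CI = x̄ ± z*(σ/√n) = 118.5 ± 1.645(25.6/√299) = 118.5 ± 2.44 = (116.06, 120.94)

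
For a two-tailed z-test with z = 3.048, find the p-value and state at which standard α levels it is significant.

p = 2·P(Z > |3.048|) = 2·(1 - Φ(3.048)) ≈ 0.0023. Significant at α = 0.1; Significant at α = 0.05; Significant at α = 0.01.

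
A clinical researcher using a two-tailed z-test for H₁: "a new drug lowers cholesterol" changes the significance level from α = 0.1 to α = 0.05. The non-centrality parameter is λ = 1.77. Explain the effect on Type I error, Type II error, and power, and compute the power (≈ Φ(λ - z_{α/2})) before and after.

Decreasing α from 0.1 to 0.05:
• Type I error rate decreases (α is the Type I rate by definition).
• Critical value moves from z_{α/2} = 1.645 to 1.96, so power = Φ(λ - z_{α/2}) goes from Φ(1.77 - 1.645) = 0.55 to Φ(1.77 - 1.96) = 0.425.
• Type II error rate β = 1 - power therefore increases (0.45 → 0.575).
Appropriate when false positives are costly — here, approving an ineffective drug — patients take a useless medication and may skip effective alternatives.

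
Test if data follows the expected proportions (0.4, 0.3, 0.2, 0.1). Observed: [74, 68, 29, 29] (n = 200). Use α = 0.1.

Expected: [80.0, 60.0, 40.0, 20.0]. χ² = 8.592. df = 3, critical = 6.251. Reject H₀.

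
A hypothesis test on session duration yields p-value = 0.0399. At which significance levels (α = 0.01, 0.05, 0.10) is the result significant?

p = 0.0399. Significant at: α = 0.05, 0.1.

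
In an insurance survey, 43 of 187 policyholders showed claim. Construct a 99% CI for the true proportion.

p̂ = 0.23. CI = p̂ ± z*√(p̂(1-p̂)/n) = (0.151, 0.309)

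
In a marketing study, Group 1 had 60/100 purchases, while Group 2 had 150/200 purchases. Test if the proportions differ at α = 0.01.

p̂₁ = 0.6, p̂₂ = 0.75, pooled p̂ = 0.7. z = -2.673. Critical: ±2.576. Reject H₀.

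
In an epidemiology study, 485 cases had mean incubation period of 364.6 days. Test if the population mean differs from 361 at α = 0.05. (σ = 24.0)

z = (x̄ - μ₀)/(σ/√n) = (364.6 - 361)/(24.0/√485) = 3.303. Critical value: ±1.96. Since |3.303| > 1.96, Reject H₀.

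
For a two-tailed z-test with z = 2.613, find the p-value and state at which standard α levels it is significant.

p = 2·P(Z > |2.613|) = 2·(1 - Φ(2.613)) ≈ 0.009. Significant at α = 0.1; Significant at α = 0.05; Significant at α = 0.01.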